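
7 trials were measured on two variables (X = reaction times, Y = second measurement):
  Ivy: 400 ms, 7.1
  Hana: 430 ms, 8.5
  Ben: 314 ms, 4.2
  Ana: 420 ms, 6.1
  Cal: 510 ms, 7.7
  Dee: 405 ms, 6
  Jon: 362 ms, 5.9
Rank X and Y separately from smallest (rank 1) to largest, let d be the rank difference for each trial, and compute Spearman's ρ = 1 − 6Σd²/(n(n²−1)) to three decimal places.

Ranks of variable 1: 3, 6, 1, 5, 7, 4, 2
Ranks of variable 2: 5, 7, 1, 4, 6, 3, 2
d = r₁ − r₂: -2, -1, 0, 1, 1, 1, 0
d²: 4, 1, 0, 1, 1, 1, 0; Σd² = 8
ρ = 1 − 6·8/(7·48) = 1 − 48/336 = 0.857

0.857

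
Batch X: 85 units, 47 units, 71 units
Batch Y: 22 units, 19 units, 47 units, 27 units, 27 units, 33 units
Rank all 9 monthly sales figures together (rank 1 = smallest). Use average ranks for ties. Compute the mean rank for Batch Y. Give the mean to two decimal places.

3.58

Sorted (ascending): 19, 22, 27, 27, 33, 47, 47, 71, 85
The 2 values of 27 occupy positions 3–4 → average rank (3+4)/2 = 3.5.
The 2 values of 47 occupy positions 6–7 → average rank (6+7)/2 = 6.5.
Batch Y values → pooled ranks: 22→2, 19→1, 47→6.5, 27→3.5, 27→3.5, 33→5
Mean rank = (2 + 1 + 6.5 + 3.5 + 3.5 + 5) / 6 = 3.58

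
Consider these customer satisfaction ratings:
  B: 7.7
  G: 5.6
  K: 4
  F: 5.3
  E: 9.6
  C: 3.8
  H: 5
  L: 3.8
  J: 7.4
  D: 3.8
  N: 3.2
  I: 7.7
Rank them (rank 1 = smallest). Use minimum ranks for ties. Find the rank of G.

Sorted (ascending): 3.2, 3.8, 3.8, 3.8, 4, 5, 5.3, 5.6, 7.4, 7.7, 7.7, 9.6
The 3 values of 3.8 occupy positions 2–4 → each gets rank 2.
The 2 values of 7.7 occupy positions 10–11 → each gets rank 10.
G has value 5.6 → rank 8.

8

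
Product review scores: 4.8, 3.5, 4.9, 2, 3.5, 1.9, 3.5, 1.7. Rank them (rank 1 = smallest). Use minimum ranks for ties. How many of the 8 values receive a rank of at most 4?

Sorted (ascending): 1.7, 1.9, 2, 3.5, 3.5, 3.5, 4.8, 4.9
The 3 values of 3.5 occupy positions 4–6 → each gets rank 4.
Ranks ≤ 4: {1, 2, 3, 4, 4, 4} → 6 values.

6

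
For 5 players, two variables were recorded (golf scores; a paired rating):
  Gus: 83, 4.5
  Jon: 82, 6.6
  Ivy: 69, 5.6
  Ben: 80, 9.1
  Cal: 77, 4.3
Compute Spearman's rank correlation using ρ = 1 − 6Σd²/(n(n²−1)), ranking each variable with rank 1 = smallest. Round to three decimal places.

Ranks of variable 1: 5, 4, 1, 3, 2
Ranks of variable 2: 2, 4, 3, 5, 1
d = r₁ − r₂: 3, 0, -2, -2, 1
d²: 9, 0, 4, 4, 1; Σd² = 18
ρ = 1 − 6·18/(5·24) = 1 − 108/120 = 0.100

0.100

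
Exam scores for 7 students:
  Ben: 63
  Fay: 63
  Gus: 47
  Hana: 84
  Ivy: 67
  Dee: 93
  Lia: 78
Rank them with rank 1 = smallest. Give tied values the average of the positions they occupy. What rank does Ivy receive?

4

Sorted (ascending): 47, 63, 63, 67, 78, 84, 93
The 2 values of 63 occupy positions 2–3 → average rank (2+3)/2 = 2.5.
Ivy has value 67 → rank 4.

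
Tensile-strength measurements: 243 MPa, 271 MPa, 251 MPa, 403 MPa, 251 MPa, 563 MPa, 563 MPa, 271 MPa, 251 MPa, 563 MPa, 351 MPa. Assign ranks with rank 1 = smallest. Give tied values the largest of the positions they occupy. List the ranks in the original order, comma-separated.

1, 6, 4, 8, 4, 11, 11, 6, 4, 11, 7

Sorted (ascending): 243, 251, 251, 251, 271, 271, 351, 403, 563, 563, 563
The 3 values of 251 occupy positions 2–4 → each gets rank 4.
The 2 values of 271 occupy positions 5–6 → each gets rank 6.
The 3 values of 563 occupy positions 9–11 → each gets rank 11.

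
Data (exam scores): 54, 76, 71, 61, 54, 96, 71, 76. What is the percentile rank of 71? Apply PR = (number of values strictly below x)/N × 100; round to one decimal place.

37.5

N = 8.
Strictly below 71: 3. Equal to 71: 2.
PR = 3/8 × 100 = 37.5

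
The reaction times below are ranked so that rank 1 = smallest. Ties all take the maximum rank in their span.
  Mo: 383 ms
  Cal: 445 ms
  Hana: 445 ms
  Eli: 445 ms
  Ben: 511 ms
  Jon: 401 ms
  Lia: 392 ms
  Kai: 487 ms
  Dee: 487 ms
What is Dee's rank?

Sorted (ascending): 383, 392, 401, 445, 445, 445, 487, 487, 511
The 3 values of 445 occupy positions 4–6 → each gets rank 6.
The 2 values of 487 occupy positions 7–8 → each gets rank 8.
Dee has value 487 ms → rank 8.

8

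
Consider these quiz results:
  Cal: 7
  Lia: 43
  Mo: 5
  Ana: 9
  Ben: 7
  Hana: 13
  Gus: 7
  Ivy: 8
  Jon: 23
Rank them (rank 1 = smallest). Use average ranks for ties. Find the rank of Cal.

Sorted (ascending): 5, 7, 7, 7, 8, 9, 13, 23, 43
The 3 values of 7 occupy positions 2–4 → average rank 3.
Cal has value 7 → rank 3.

3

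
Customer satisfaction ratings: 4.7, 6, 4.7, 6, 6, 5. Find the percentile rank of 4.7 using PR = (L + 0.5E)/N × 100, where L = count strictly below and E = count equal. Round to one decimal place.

N = 6.
Strictly below 4.7: 0. Equal to 4.7: 2.
PR = (0 + 0.5·2)/6 × 100 = 16.7

16.7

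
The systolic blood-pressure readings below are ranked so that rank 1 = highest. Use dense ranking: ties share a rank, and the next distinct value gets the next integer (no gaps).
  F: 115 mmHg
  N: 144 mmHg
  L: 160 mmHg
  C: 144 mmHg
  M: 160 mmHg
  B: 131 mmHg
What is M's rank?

Sorted (descending): 160, 160, 144, 144, 131, 115
The 2 values of 160 share dense rank 1.
The 2 values of 144 share dense rank 2.
Remaining distinct values take the next consecutive integers.
M has value 160 mmHg → rank 1.

1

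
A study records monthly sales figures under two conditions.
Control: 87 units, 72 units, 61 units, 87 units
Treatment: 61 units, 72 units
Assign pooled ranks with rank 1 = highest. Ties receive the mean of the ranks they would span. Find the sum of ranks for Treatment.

9

Sorted (descending): 87, 87, 72, 72, 61, 61
The 2 values of 87 occupy positions 1–2 → average rank (1+2)/2 = 1.5.
The 2 values of 72 occupy positions 3–4 → average rank (3+4)/2 = 3.5.
The 2 values of 61 occupy positions 5–6 → average rank (5+6)/2 = 5.5.
Treatment values → pooled ranks: 61→5.5, 72→3.5
Rank sum = 5.5 + 3.5 = 9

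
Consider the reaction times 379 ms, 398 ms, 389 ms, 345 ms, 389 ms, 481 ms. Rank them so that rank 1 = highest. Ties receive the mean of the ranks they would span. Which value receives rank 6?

Sorted (descending): 481, 398, 389, 389, 379, 345
The 2 values of 389 occupy positions 3–4 → average rank (3+4)/2 = 3.5.
Rank 6 → value 345.

345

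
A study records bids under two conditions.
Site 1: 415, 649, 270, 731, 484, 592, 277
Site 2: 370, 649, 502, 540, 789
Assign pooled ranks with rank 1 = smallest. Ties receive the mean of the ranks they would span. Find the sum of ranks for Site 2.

Sorted (ascending): 270, 277, 370, 415, 484, 502, 540, 592, 649, 649, 731, 789
The 2 values of 649 occupy positions 9–10 → average rank (9+10)/2 = 9.5.
Site 2 values → pooled ranks: 370→3, 649→9.5, 502→6, 540→7, 789→12
Rank sum = 3 + 9.5 + 6 + 7 + 12 = 37.5

37.5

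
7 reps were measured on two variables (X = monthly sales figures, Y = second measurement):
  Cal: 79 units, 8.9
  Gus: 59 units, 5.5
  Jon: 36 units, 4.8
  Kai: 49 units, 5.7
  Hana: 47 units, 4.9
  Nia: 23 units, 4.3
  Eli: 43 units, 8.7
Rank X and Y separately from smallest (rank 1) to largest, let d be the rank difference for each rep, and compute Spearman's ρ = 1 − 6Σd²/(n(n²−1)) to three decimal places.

Ranks of variable 1: 7, 6, 2, 5, 4, 1, 3
Ranks of variable 2: 7, 4, 2, 5, 3, 1, 6
d = r₁ − r₂: 0, 2, 0, 0, 1, 0, -3
d²: 0, 4, 0, 0, 1, 0, 9; Σd² = 14
ρ = 1 − 6·14/(7·48) = 1 − 84/336 = 0.750

0.750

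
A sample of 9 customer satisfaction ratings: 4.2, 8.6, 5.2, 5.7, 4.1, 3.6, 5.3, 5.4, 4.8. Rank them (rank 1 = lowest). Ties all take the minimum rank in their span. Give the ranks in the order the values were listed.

Sorted (ascending): 3.6, 4.1, 4.2, 4.8, 5.2, 5.3, 5.4, 5.7, 8.6
No ties — each value takes its position as its rank.

3, 9, 5, 8, 2, 1, 6, 7, 4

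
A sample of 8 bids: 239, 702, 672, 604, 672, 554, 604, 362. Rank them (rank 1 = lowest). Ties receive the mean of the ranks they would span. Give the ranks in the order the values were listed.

Sorted (ascending): 239, 362, 554, 604, 604, 672, 672, 702
The 2 values of 604 occupy positions 4–5 → average rank (4+5)/2 = 4.5.
The 2 values of 672 occupy positions 6–7 → average rank (6+7)/2 = 6.5.

1, 8, 6.5, 4.5, 6.5, 3, 4.5, 2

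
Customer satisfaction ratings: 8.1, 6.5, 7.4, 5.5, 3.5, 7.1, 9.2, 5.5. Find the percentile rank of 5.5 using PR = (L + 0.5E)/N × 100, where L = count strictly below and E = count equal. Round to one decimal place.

25.0

N = 8.
Strictly below 5.5: 1. Equal to 5.5: 2.
PR = (1 + 0.5·2)/8 × 100 = 25.0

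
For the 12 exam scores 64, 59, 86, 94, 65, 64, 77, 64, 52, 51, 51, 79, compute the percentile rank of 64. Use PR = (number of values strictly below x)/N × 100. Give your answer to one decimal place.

33.3

N = 12.
Strictly below 64: 4. Equal to 64: 3.
PR = 4/12 × 100 = 33.3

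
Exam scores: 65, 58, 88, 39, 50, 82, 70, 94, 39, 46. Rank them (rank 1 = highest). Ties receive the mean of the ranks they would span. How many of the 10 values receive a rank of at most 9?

8

Sorted (descending): 94, 88, 82, 70, 65, 58, 50, 46, 39, 39
The 2 values of 39 occupy positions 9–10 → average rank (9+10)/2 = 9.5.
Ranks ≤ 9: {1, 2, 3, 4, 5, 6, 7, 8} → 8 values.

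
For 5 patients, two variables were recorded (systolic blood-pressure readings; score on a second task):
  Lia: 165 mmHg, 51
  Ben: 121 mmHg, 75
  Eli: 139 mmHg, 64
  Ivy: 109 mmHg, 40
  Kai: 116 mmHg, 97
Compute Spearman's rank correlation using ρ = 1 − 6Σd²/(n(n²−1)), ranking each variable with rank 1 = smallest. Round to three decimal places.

0.000

Ranks of variable 1: 5, 3, 4, 1, 2
Ranks of variable 2: 2, 4, 3, 1, 5
d = r₁ − r₂: 3, -1, 1, 0, -3
d²: 9, 1, 1, 0, 9; Σd² = 20
ρ = 1 − 6·20/(5·24) = 1 − 120/120 = 0.000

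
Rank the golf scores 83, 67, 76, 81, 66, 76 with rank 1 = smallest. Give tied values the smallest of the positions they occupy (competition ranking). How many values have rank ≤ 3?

4

Sorted (ascending): 66, 67, 76, 76, 81, 83
The 2 values of 76 occupy positions 3–4 → each gets rank 3.
Ranks ≤ 3: {1, 2, 3, 3} → 4 values.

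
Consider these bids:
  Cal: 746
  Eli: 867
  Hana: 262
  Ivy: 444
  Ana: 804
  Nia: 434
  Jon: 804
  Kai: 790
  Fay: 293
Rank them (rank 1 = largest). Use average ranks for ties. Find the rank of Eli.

1

Sorted (descending): 867, 804, 804, 790, 746, 444, 434, 293, 262
The 2 values of 804 occupy positions 2–3 → average rank (2+3)/2 = 2.5.
Eli has value 867 → rank 1.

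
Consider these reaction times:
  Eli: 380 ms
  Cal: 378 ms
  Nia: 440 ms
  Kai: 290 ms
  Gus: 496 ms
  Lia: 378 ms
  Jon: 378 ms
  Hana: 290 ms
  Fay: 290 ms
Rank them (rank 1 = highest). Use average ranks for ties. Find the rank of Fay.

8

Sorted (descending): 496, 440, 380, 378, 378, 378, 290, 290, 290
The 3 values of 378 occupy positions 4–6 → average rank 5.
The 3 values of 290 occupy positions 7–9 → average rank 8.
Fay has value 290 ms → rank 8.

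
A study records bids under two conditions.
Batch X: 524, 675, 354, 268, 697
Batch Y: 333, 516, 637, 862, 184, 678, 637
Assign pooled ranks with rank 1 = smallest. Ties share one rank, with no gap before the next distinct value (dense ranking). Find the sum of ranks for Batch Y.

43

Sorted (ascending): 184, 268, 333, 354, 516, 524, 637, 637, 675, 678, 697, 862
The 2 values of 637 share dense rank 7.
Remaining distinct values take the next consecutive integers.
Batch Y values → pooled ranks: 333→3, 516→5, 637→7, 862→11, 184→1, 678→9, 637→7
Rank sum = 3 + 5 + 7 + 11 + 1 + 9 + 7 = 43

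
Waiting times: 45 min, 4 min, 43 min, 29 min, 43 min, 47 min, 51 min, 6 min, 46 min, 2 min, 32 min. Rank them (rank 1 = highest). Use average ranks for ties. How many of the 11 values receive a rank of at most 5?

Sorted (descending): 51, 47, 46, 45, 43, 43, 32, 29, 6, 4, 2
The 2 values of 43 occupy positions 5–6 → average rank (5+6)/2 = 5.5.
Ranks ≤ 5: {1, 2, 3, 4} → 4 values.

4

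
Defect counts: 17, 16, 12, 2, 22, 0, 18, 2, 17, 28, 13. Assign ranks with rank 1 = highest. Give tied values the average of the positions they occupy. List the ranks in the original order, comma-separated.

4.5, 6, 8, 9.5, 2, 11, 3, 9.5, 4.5, 1, 7

Sorted (descending): 28, 22, 18, 17, 17, 16, 13, 12, 2, 2, 0
The 2 values of 17 occupy positions 4–5 → average rank (4+5)/2 = 4.5.
The 2 values of 2 occupy positions 9–10 → average rank (9+10)/2 = 9.5.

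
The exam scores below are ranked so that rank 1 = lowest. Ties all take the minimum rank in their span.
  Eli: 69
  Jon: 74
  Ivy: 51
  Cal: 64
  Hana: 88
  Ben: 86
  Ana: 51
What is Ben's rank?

Sorted (ascending): 51, 51, 64, 69, 74, 86, 88
The 2 values of 51 occupy positions 1–2 → each gets rank 1.
Ben has value 86 → rank 6.

6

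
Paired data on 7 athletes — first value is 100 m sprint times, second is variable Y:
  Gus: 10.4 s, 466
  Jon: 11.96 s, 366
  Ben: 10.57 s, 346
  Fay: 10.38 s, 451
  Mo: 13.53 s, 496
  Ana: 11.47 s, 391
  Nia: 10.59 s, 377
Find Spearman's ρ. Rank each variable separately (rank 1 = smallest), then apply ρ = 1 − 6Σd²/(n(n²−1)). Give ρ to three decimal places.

Ranks of variable 1: 2, 6, 3, 1, 7, 5, 4
Ranks of variable 2: 6, 2, 1, 5, 7, 4, 3
d = r₁ − r₂: -4, 4, 2, -4, 0, 1, 1
d²: 16, 16, 4, 16, 0, 1, 1; Σd² = 54
ρ = 1 − 6·54/(7·48) = 1 − 324/336 = 0.036

0.036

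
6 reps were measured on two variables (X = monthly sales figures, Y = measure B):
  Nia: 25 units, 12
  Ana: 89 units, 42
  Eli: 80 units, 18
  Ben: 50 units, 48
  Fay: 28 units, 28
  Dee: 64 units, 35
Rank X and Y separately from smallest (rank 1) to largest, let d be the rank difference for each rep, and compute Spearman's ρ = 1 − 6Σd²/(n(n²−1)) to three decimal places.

Ranks of variable 1: 1, 6, 5, 3, 2, 4
Ranks of variable 2: 1, 5, 2, 6, 3, 4
d = r₁ − r₂: 0, 1, 3, -3, -1, 0
d²: 0, 1, 9, 9, 1, 0; Σd² = 20
ρ = 1 − 6·20/(6·35) = 1 − 120/210 = 0.429

0.429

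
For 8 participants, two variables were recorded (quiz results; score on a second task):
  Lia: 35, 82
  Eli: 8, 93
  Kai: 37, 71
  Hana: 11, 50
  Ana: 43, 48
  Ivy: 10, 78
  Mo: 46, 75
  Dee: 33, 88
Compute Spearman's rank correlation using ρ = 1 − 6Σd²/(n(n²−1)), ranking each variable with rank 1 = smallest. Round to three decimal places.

Ranks of variable 1: 5, 1, 6, 3, 7, 2, 8, 4
Ranks of variable 2: 6, 8, 3, 2, 1, 5, 4, 7
d = r₁ − r₂: -1, -7, 3, 1, 6, -3, 4, -3
d²: 1, 49, 9, 1, 36, 9, 16, 9; Σd² = 130
ρ = 1 − 6·130/(8·63) = 1 − 780/504 = -0.548

-0.548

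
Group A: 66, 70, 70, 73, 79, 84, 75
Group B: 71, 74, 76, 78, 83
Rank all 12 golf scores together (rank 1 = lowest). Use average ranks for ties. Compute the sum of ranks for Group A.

Sorted (ascending): 66, 70, 70, 71, 73, 74, 75, 76, 78, 79, 83, 84
The 2 values of 70 occupy positions 2–3 → average rank (2+3)/2 = 2.5.
Group A values → pooled ranks: 66→1, 70→2.5, 70→2.5, 73→5, 79→10, 84→12, 75→7
Rank sum = 1 + 2.5 + 2.5 + 5 + 10 + 12 + 7 = 40

40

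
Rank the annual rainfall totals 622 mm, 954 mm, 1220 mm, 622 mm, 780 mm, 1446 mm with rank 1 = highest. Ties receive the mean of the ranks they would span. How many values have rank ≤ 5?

Sorted (descending): 1446, 1220, 954, 780, 622, 622
The 2 values of 622 occupy positions 5–6 → average rank (5+6)/2 = 5.5.
Ranks ≤ 5: {1, 2, 3, 4} → 4 values.

4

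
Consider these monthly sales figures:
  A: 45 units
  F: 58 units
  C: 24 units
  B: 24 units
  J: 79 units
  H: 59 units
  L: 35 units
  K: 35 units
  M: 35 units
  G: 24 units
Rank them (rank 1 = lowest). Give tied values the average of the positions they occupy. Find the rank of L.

Sorted (ascending): 24, 24, 24, 35, 35, 35, 45, 58, 59, 79
The 3 values of 24 occupy positions 1–3 → average rank 2.
The 3 values of 35 occupy positions 4–6 → average rank 5.
L has value 35 units → rank 5.

5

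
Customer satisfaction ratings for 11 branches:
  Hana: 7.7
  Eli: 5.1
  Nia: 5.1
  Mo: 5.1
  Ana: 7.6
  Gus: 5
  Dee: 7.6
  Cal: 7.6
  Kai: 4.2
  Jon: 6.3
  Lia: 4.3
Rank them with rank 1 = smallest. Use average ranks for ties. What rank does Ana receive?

9

Sorted (ascending): 4.2, 4.3, 5, 5.1, 5.1, 5.1, 6.3, 7.6, 7.6, 7.6, 7.7
The 3 values of 5.1 occupy positions 4–6 → average rank 5.
The 3 values of 7.6 occupy positions 8–10 → average rank 9.
Ana has value 7.6 → rank 9.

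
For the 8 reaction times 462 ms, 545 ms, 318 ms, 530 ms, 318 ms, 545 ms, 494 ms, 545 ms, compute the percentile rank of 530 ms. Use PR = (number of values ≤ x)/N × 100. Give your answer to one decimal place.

62.5

N = 8.
Strictly below 530: 4. Equal to 530: 1.
PR = 5/8 × 100 = 62.5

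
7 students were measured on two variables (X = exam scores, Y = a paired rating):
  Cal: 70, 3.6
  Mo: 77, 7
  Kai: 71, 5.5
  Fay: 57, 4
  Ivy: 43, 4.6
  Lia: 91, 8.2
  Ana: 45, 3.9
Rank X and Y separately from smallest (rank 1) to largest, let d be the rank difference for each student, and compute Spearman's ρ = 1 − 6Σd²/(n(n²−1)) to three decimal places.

0.679

Ranks of variable 1: 4, 6, 5, 3, 1, 7, 2
Ranks of variable 2: 1, 6, 5, 3, 4, 7, 2
d = r₁ − r₂: 3, 0, 0, 0, -3, 0, 0
d²: 9, 0, 0, 0, 9, 0, 0; Σd² = 18
ρ = 1 − 6·18/(7·48) = 1 − 108/336 = 0.679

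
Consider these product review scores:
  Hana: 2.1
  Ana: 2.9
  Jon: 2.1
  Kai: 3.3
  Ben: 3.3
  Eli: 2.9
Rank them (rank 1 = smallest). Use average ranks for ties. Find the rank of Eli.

3.5

Sorted (ascending): 2.1, 2.1, 2.9, 2.9, 3.3, 3.3
The 2 values of 2.1 occupy positions 1–2 → average rank (1+2)/2 = 1.5.
The 2 values of 2.9 occupy positions 3–4 → average rank (3+4)/2 = 3.5.
The 2 values of 3.3 occupy positions 5–6 → average rank (5+6)/2 = 5.5.
Eli has value 2.9 → rank 3.5.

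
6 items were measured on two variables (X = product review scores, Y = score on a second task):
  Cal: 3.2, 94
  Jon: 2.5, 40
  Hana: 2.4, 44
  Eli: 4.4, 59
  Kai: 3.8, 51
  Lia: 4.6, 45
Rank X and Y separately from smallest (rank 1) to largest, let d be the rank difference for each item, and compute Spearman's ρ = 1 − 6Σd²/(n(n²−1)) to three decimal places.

Ranks of variable 1: 3, 2, 1, 5, 4, 6
Ranks of variable 2: 6, 1, 2, 5, 4, 3
d = r₁ − r₂: -3, 1, -1, 0, 0, 3
d²: 9, 1, 1, 0, 0, 9; Σd² = 20
ρ = 1 − 6·20/(6·35) = 1 − 120/210 = 0.429

0.429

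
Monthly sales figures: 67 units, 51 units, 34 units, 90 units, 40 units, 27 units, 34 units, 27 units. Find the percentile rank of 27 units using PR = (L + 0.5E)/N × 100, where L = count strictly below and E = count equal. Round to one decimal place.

12.5

N = 8.
Strictly below 27: 0. Equal to 27: 2.
PR = (0 + 0.5·2)/8 × 100 = 12.5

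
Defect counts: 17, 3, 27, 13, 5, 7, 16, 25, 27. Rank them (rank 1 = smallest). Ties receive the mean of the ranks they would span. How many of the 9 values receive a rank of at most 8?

Sorted (ascending): 3, 5, 7, 13, 16, 17, 25, 27, 27
The 2 values of 27 occupy positions 8–9 → average rank (8+9)/2 = 8.5.
Ranks ≤ 8: {1, 2, 3, 4, 5, 6, 7} → 7 values.

7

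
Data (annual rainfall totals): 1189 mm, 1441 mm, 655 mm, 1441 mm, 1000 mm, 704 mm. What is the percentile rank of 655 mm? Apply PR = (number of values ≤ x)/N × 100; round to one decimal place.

N = 6.
Strictly below 655: 0. Equal to 655: 1.
PR = 1/6 × 100 = 16.7

16.7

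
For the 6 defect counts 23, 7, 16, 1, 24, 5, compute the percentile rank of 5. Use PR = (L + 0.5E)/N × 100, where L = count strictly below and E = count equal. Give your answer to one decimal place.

N = 6.
Strictly below 5: 1. Equal to 5: 1.
PR = (1 + 0.5·1)/6 × 100 = 25.0

25.0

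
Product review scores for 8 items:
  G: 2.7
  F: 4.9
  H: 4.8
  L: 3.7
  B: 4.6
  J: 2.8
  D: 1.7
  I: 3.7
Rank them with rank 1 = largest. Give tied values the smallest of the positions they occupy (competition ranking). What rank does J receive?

Sorted (descending): 4.9, 4.8, 4.6, 3.7, 3.7, 2.8, 2.7, 1.7
The 2 values of 3.7 occupy positions 4–5 → each gets rank 4.
J has value 2.8 → rank 6.

6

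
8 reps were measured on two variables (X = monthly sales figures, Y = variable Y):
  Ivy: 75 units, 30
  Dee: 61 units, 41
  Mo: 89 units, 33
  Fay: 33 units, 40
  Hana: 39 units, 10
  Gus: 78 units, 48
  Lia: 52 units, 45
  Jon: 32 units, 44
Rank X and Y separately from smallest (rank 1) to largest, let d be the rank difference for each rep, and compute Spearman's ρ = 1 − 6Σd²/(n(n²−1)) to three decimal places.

Ranks of variable 1: 6, 5, 8, 2, 3, 7, 4, 1
Ranks of variable 2: 2, 5, 3, 4, 1, 8, 7, 6
d = r₁ − r₂: 4, 0, 5, -2, 2, -1, -3, -5
d²: 16, 0, 25, 4, 4, 1, 9, 25; Σd² = 84
ρ = 1 − 6·84/(8·63) = 1 − 504/504 = 0.000

0.000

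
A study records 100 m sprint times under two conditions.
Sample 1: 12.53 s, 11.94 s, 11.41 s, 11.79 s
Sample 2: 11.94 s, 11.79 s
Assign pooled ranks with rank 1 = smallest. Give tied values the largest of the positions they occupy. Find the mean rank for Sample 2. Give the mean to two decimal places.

Sorted (ascending): 11.41, 11.79, 11.79, 11.94, 11.94, 12.53
The 2 values of 11.79 occupy positions 2–3 → each gets rank 3.
The 2 values of 11.94 occupy positions 4–5 → each gets rank 5.
Sample 2 values → pooled ranks: 11.94→5, 11.79→3
Mean rank = (5 + 3) / 2 = 4.00

4.00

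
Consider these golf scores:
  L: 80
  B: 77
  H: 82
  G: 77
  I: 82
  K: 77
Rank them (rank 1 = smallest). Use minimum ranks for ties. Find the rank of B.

1

Sorted (ascending): 77, 77, 77, 80, 82, 82
The 3 values of 77 occupy positions 1–3 → each gets rank 1.
The 2 values of 82 occupy positions 5–6 → each gets rank 5.
B has value 77 → rank 1.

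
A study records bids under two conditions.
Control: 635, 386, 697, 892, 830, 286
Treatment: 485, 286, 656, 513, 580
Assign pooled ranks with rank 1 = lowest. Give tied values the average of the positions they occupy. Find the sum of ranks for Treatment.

Sorted (ascending): 286, 286, 386, 485, 513, 580, 635, 656, 697, 830, 892
The 2 values of 286 occupy positions 1–2 → average rank (1+2)/2 = 1.5.
Treatment values → pooled ranks: 485→4, 286→1.5, 656→8, 513→5, 580→6
Rank sum = 4 + 1.5 + 8 + 5 + 6 = 24.5

24.5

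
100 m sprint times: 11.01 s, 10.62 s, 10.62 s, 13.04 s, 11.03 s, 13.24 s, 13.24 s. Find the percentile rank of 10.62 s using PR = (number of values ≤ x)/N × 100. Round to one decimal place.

28.6

N = 7.
Strictly below 10.62: 0. Equal to 10.62: 2.
PR = 2/7 × 100 = 28.6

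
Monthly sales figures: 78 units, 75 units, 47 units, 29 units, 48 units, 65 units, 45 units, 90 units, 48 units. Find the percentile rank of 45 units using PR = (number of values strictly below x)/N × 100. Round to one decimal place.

11.1

N = 9.
Strictly below 45: 1. Equal to 45: 1.
PR = 1/9 × 100 = 11.1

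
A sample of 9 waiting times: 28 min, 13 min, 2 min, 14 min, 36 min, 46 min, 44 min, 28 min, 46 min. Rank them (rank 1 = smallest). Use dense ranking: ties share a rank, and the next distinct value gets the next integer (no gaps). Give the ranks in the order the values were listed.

4, 2, 1, 3, 5, 7, 6, 4, 7

Sorted (ascending): 2, 13, 14, 28, 28, 36, 44, 46, 46
The 2 values of 28 share dense rank 4.
The 2 values of 46 share dense rank 7.
Remaining distinct values take the next consecutive integers.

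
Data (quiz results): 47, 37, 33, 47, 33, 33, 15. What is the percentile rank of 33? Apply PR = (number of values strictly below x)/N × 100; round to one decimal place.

14.3

N = 7.
Strictly below 33: 1. Equal to 33: 3.
PR = 1/7 × 100 = 14.3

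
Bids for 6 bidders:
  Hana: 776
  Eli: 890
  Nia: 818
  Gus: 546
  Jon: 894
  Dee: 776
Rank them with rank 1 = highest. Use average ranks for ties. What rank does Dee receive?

Sorted (descending): 894, 890, 818, 776, 776, 546
The 2 values of 776 occupy positions 4–5 → average rank (4+5)/2 = 4.5.
Dee has value 776 → rank 4.5.

4.5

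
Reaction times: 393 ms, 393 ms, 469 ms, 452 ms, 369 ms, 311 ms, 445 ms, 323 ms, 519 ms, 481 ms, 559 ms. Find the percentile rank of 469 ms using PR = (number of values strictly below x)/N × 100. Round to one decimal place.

N = 11.
Strictly below 469: 7. Equal to 469: 1.
PR = 7/11 × 100 = 63.6

63.6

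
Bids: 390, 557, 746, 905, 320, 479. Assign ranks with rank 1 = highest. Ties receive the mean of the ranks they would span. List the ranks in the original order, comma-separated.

5, 3, 2, 1, 6, 4

Sorted (descending): 905, 746, 557, 479, 390, 320
No ties — each value takes its position as its rank.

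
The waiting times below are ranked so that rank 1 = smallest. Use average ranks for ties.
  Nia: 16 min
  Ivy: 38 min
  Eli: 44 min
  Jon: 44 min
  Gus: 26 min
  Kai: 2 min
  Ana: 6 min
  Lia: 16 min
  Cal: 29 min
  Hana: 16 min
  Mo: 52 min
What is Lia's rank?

Sorted (ascending): 2, 6, 16, 16, 16, 26, 29, 38, 44, 44, 52
The 3 values of 16 occupy positions 3–5 → average rank 4.
The 2 values of 44 occupy positions 9–10 → average rank (9+10)/2 = 9.5.
Lia has value 16 min → rank 4.

4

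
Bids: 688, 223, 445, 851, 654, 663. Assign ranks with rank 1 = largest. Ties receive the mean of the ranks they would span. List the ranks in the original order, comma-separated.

2, 6, 5, 1, 4, 3

Sorted (descending): 851, 688, 663, 654, 445, 223
No ties — each value takes its position as its rank.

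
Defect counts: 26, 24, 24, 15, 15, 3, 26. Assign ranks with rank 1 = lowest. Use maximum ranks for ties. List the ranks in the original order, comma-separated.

Sorted (ascending): 3, 15, 15, 24, 24, 26, 26
The 2 values of 15 occupy positions 2–3 → each gets rank 3.
The 2 values of 24 occupy positions 4–5 → each gets rank 5.
The 2 values of 26 occupy positions 6–7 → each gets rank 7.

7, 5, 5, 3, 3, 1, 7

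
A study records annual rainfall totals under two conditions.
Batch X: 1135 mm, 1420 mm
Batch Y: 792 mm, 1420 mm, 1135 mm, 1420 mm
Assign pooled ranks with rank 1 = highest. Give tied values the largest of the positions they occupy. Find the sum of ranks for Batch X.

8

Sorted (descending): 1420, 1420, 1420, 1135, 1135, 792
The 3 values of 1420 occupy positions 1–3 → each gets rank 3.
The 2 values of 1135 occupy positions 4–5 → each gets rank 5.
Batch X values → pooled ranks: 1135→5, 1420→3
Rank sum = 5 + 3 = 8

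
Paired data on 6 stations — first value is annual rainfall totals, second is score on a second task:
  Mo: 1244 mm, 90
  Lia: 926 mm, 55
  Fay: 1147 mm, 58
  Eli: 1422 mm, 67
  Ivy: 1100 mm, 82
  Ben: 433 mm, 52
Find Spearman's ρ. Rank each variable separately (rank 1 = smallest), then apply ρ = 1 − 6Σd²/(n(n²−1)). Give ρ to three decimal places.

Ranks of variable 1: 5, 2, 4, 6, 3, 1
Ranks of variable 2: 6, 2, 3, 4, 5, 1
d = r₁ − r₂: -1, 0, 1, 2, -2, 0
d²: 1, 0, 1, 4, 4, 0; Σd² = 10
ρ = 1 − 6·10/(6·35) = 1 − 60/210 = 0.714

0.714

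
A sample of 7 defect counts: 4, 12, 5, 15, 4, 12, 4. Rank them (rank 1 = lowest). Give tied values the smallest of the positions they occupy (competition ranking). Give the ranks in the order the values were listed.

1, 5, 4, 7, 1, 5, 1

Sorted (ascending): 4, 4, 4, 5, 12, 12, 15
The 3 values of 4 occupy positions 1–3 → each gets rank 1.
The 2 values of 12 occupy positions 5–6 → each gets rank 5.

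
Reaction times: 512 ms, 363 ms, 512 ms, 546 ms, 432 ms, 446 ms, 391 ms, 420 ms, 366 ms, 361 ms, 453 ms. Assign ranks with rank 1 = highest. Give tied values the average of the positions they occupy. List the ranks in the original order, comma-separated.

Sorted (descending): 546, 512, 512, 453, 446, 432, 420, 391, 366, 363, 361
The 2 values of 512 occupy positions 2–3 → average rank (2+3)/2 = 2.5.

2.5, 10, 2.5, 1, 6, 5, 8, 7, 9, 11, 4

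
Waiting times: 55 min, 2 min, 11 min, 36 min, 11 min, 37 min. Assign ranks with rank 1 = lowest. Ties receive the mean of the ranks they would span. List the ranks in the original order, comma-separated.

6, 1, 2.5, 4, 2.5, 5

Sorted (ascending): 2, 11, 11, 36, 37, 55
The 2 values of 11 occupy positions 2–3 → average rank (2+3)/2 = 2.5.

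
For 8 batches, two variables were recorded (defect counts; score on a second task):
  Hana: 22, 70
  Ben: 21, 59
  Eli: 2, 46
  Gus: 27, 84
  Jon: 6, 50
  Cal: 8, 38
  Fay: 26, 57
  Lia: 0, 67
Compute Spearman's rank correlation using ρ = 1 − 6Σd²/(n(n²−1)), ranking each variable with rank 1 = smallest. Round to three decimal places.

Ranks of variable 1: 6, 5, 2, 8, 3, 4, 7, 1
Ranks of variable 2: 7, 5, 2, 8, 3, 1, 4, 6
d = r₁ − r₂: -1, 0, 0, 0, 0, 3, 3, -5
d²: 1, 0, 0, 0, 0, 9, 9, 25; Σd² = 44
ρ = 1 − 6·44/(8·63) = 1 − 264/504 = 0.476

0.476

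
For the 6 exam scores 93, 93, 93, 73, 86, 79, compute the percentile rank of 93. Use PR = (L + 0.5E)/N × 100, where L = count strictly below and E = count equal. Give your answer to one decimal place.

N = 6.
Strictly below 93: 3. Equal to 93: 3.
PR = (3 + 0.5·3)/6 × 100 = 75.0

75.0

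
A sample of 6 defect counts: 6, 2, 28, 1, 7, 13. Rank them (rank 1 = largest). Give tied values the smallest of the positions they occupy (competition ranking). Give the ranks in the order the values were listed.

Sorted (descending): 28, 13, 7, 6, 2, 1
No ties — each value takes its position as its rank.

4, 5, 1, 6, 3, 2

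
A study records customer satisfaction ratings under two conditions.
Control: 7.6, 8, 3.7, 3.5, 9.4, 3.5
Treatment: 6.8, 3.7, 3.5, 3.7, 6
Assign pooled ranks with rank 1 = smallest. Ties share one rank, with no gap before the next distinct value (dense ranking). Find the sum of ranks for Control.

Sorted (ascending): 3.5, 3.5, 3.5, 3.7, 3.7, 3.7, 6, 6.8, 7.6, 8, 9.4
The 3 values of 3.5 share dense rank 1.
The 3 values of 3.7 share dense rank 2.
Remaining distinct values take the next consecutive integers.
Control values → pooled ranks: 7.6→5, 8→6, 3.7→2, 3.5→1, 9.4→7, 3.5→1
Rank sum = 5 + 6 + 2 + 1 + 7 + 1 = 22

22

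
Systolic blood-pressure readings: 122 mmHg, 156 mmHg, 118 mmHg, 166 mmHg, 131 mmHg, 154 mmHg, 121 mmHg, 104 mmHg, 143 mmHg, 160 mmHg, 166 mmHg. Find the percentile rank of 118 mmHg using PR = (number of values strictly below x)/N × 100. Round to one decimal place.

N = 11.
Strictly below 118: 1. Equal to 118: 1.
PR = 1/11 × 100 = 9.1

9.1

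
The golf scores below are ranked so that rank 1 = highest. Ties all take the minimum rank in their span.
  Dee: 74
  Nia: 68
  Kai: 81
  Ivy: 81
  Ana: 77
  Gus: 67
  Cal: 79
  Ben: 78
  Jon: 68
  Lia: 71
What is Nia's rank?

Sorted (descending): 81, 81, 79, 78, 77, 74, 71, 68, 68, 67
The 2 values of 81 occupy positions 1–2 → each gets rank 1.
The 2 values of 68 occupy positions 8–9 → each gets rank 8.
Nia has value 68 → rank 8.

8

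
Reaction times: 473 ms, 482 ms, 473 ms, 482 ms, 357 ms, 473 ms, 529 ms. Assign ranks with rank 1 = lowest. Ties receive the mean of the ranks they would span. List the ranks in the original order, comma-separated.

Sorted (ascending): 357, 473, 473, 473, 482, 482, 529
The 3 values of 473 occupy positions 2–4 → average rank 3.
The 2 values of 482 occupy positions 5–6 → average rank (5+6)/2 = 5.5.

3, 5.5, 3, 5.5, 1, 3, 7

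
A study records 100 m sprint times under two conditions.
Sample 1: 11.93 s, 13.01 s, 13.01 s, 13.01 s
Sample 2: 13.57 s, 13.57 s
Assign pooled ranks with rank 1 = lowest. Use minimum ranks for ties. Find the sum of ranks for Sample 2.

10

Sorted (ascending): 11.93, 13.01, 13.01, 13.01, 13.57, 13.57
The 3 values of 13.01 occupy positions 2–4 → each gets rank 2.
The 2 values of 13.57 occupy positions 5–6 → each gets rank 5.
Sample 2 values → pooled ranks: 13.57→5, 13.57→5
Rank sum = 5 + 5 = 10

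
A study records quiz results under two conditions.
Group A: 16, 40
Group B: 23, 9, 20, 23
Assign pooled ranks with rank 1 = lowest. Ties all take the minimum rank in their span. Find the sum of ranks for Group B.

Sorted (ascending): 9, 16, 20, 23, 23, 40
The 2 values of 23 occupy positions 4–5 → each gets rank 4.
Group B values → pooled ranks: 23→4, 9→1, 20→3, 23→4
Rank sum = 4 + 1 + 3 + 4 = 12

12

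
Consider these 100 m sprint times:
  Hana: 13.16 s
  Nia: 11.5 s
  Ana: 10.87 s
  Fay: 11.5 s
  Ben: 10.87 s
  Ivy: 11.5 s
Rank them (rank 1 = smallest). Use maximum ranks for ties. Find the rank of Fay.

5

Sorted (ascending): 10.87, 10.87, 11.5, 11.5, 11.5, 13.16
The 2 values of 10.87 occupy positions 1–2 → each gets rank 2.
The 3 values of 11.5 occupy positions 3–5 → each gets rank 5.
Fay has value 11.5 s → rank 5.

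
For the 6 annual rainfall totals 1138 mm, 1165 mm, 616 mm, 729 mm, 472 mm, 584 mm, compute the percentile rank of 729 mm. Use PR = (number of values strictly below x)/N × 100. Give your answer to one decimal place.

50.0

N = 6.
Strictly below 729: 3. Equal to 729: 1.
PR = 3/6 × 100 = 50.0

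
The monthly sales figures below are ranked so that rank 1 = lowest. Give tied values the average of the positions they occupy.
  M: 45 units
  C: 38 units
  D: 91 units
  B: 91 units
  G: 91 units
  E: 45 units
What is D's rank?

5

Sorted (ascending): 38, 45, 45, 91, 91, 91
The 2 values of 45 occupy positions 2–3 → average rank (2+3)/2 = 2.5.
The 3 values of 91 occupy positions 4–6 → average rank 5.
D has value 91 units → rank 5.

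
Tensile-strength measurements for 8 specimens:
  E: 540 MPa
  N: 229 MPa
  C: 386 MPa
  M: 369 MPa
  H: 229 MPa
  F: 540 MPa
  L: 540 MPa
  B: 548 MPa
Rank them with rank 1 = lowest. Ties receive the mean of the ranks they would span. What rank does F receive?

6

Sorted (ascending): 229, 229, 369, 386, 540, 540, 540, 548
The 2 values of 229 occupy positions 1–2 → average rank (1+2)/2 = 1.5.
The 3 values of 540 occupy positions 5–7 → average rank 6.
F has value 540 MPa → rank 6.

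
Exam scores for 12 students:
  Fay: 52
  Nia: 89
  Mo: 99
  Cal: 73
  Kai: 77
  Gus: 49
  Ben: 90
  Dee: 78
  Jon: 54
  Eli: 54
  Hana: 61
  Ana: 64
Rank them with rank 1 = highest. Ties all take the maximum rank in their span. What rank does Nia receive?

3

Sorted (descending): 99, 90, 89, 78, 77, 73, 64, 61, 54, 54, 52, 49
The 2 values of 54 occupy positions 9–10 → each gets rank 10.
Nia has value 89 → rank 3.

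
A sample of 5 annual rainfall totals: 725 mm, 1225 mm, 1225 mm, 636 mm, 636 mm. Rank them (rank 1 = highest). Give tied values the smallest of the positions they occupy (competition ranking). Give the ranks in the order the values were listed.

3, 1, 1, 4, 4

Sorted (descending): 1225, 1225, 725, 636, 636
The 2 values of 1225 occupy positions 1–2 → each gets rank 1.
The 2 values of 636 occupy positions 4–5 → each gets rank 4.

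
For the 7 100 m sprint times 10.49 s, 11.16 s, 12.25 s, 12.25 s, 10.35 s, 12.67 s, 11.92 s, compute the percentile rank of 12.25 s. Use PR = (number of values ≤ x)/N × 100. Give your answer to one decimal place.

85.7

N = 7.
Strictly below 12.25: 4. Equal to 12.25: 2.
PR = 6/7 × 100 = 85.7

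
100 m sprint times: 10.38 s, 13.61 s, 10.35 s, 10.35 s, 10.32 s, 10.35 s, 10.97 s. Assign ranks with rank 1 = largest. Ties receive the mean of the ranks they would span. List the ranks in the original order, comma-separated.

Sorted (descending): 13.61, 10.97, 10.38, 10.35, 10.35, 10.35, 10.32
The 3 values of 10.35 occupy positions 4–6 → average rank 5.

3, 1, 5, 5, 7, 5, 2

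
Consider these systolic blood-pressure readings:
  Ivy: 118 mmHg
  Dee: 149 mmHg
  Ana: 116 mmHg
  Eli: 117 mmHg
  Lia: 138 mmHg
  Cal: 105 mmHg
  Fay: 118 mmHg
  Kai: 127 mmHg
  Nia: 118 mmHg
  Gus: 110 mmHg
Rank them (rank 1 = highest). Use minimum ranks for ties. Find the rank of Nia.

Sorted (descending): 149, 138, 127, 118, 118, 118, 117, 116, 110, 105
The 3 values of 118 occupy positions 4–6 → each gets rank 4.
Nia has value 118 mmHg → rank 4.

4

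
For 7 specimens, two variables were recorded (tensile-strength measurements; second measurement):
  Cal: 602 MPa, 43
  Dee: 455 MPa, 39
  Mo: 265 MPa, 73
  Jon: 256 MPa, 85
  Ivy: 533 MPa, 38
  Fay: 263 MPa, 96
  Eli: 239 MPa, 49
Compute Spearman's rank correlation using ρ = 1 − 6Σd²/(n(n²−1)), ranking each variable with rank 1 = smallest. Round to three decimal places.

Ranks of variable 1: 7, 5, 4, 2, 6, 3, 1
Ranks of variable 2: 3, 2, 5, 6, 1, 7, 4
d = r₁ − r₂: 4, 3, -1, -4, 5, -4, -3
d²: 16, 9, 1, 16, 25, 16, 9; Σd² = 92
ρ = 1 − 6·92/(7·48) = 1 − 552/336 = -0.643

-0.643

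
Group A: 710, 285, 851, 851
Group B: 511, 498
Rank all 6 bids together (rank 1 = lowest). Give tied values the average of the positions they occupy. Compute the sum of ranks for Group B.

Sorted (ascending): 285, 498, 511, 710, 851, 851
The 2 values of 851 occupy positions 5–6 → average rank (5+6)/2 = 5.5.
Group B values → pooled ranks: 511→3, 498→2
Rank sum = 3 + 2 = 5

5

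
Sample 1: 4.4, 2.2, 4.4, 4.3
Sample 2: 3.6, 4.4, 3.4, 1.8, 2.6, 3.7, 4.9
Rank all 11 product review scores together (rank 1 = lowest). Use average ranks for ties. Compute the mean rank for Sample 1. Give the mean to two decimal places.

Sorted (ascending): 1.8, 2.2, 2.6, 3.4, 3.6, 3.7, 4.3, 4.4, 4.4, 4.4, 4.9
The 3 values of 4.4 occupy positions 8–10 → average rank 9.
Sample 1 values → pooled ranks: 4.4→9, 2.2→2, 4.4→9, 4.3→7
Mean rank = (9 + 2 + 9 + 7) / 4 = 6.75

6.75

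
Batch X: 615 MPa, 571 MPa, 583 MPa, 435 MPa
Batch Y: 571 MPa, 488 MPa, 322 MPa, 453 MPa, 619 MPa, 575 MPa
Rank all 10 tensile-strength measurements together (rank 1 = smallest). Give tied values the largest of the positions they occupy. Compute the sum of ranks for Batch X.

Sorted (ascending): 322, 435, 453, 488, 571, 571, 575, 583, 615, 619
The 2 values of 571 occupy positions 5–6 → each gets rank 6.
Batch X values → pooled ranks: 615→9, 571→6, 583→8, 435→2
Rank sum = 9 + 6 + 8 + 2 = 25

25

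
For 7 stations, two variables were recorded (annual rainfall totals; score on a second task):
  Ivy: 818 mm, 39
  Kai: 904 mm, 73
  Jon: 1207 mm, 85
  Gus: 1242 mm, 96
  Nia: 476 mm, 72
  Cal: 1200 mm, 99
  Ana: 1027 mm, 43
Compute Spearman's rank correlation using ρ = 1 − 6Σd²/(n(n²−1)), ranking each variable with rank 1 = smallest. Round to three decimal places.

Ranks of variable 1: 2, 3, 6, 7, 1, 5, 4
Ranks of variable 2: 1, 4, 5, 6, 3, 7, 2
d = r₁ − r₂: 1, -1, 1, 1, -2, -2, 2
d²: 1, 1, 1, 1, 4, 4, 4; Σd² = 16
ρ = 1 − 6·16/(7·48) = 1 − 96/336 = 0.714

0.714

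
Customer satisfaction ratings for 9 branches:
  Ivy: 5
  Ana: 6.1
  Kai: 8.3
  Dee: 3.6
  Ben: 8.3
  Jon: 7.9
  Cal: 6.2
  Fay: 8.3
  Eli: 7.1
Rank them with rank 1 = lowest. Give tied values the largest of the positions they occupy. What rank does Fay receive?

9

Sorted (ascending): 3.6, 5, 6.1, 6.2, 7.1, 7.9, 8.3, 8.3, 8.3
The 3 values of 8.3 occupy positions 7–9 → each gets rank 9.
Fay has value 8.3 → rank 9.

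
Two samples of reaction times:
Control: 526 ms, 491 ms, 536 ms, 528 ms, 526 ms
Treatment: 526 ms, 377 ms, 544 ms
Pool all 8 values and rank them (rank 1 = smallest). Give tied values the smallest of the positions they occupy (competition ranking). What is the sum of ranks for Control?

21

Sorted (ascending): 377, 491, 526, 526, 526, 528, 536, 544
The 3 values of 526 occupy positions 3–5 → each gets rank 3.
Control values → pooled ranks: 526→3, 491→2, 536→7, 528→6, 526→3
Rank sum = 3 + 2 + 7 + 6 + 3 = 21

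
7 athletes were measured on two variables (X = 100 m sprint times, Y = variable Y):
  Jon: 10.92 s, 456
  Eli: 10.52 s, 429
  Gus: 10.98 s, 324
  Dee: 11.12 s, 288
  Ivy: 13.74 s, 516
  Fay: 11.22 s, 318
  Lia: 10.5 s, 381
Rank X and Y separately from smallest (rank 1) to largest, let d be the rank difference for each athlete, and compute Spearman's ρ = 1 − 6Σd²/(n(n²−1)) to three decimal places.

-0.071

Ranks of variable 1: 3, 2, 4, 5, 7, 6, 1
Ranks of variable 2: 6, 5, 3, 1, 7, 2, 4
d = r₁ − r₂: -3, -3, 1, 4, 0, 4, -3
d²: 9, 9, 1, 16, 0, 16, 9; Σd² = 60
ρ = 1 − 6·60/(7·48) = 1 − 360/336 = -0.071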